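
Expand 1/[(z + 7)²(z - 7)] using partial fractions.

Cover-up at z=7: C = 1/(7 + 7)² = 1/196. Cover-up at z=-7: B = 1/(-7 - 7) = -1/14. Comparing z² coeff: A = -C = -1/196
Result: (-1/196)/(z + 7) - (1/14)/(z + 7)² + (1/196)/(z - 7)


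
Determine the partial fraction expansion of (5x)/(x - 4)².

(5x) = A(x - 4) + B. At x = 4: B = 5·4 + 0 = 20. Coeff of x: A = 5
Result: 5/(x - 4) + 20/(x - 4)²


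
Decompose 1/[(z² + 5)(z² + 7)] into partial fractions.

Coefficient matching gives α = γ = 0, β = 1/(7-5) = 1/2, δ = -β = -1/2
Result: (1/2)/(z² + 5) - (1/2)/(z² + 7)


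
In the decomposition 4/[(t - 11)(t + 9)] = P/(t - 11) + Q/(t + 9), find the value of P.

Cover-up at t = 11: P = 4/(11 + 9) = 4/20 = 1/5


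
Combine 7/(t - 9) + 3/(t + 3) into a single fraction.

Common denominator (t - 9)(t + 3). Numerator: 7(t + 3) + 3(t - 9) = (7t + 21) + (3t - 27) = 10t - 6
Result: (10t - 6)/[(t - 9)(t + 3)]


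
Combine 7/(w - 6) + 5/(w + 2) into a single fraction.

Common denominator (w - 6)(w + 2). Numerator: 7(w + 2) + 5(w - 6) = (7w + 14) + (5w - 30) = 12w - 16
Result: (12w - 16)/[(w - 6)(w + 2)]


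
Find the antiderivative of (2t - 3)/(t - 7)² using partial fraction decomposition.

Decompose: A = 2, B = 2·7 - 3 = 11, so (2t - 3)/(t - 7)² = 2/(t - 7) + 11/(t - 7)². Integrate: ∫ A/(t - 7) dt = 2 ln|(t - 7)|; ∫ B/(t - 7)² dt = -11/(t - 7). Sum: 2 ln|(t - 7)| - 11/(t - 7) + C


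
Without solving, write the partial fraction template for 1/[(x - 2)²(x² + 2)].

Repeated linear + quadratic: P/(x - 2) + Q/(x - 2)² + (Rx + S)/(x² + 2)


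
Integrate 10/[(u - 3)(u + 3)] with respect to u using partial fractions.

Decompose: 10/[(u - 3)(u + 3)] = (5/3)/(u - 3) - (5/3)/(u + 3). Integrate each term: (5/3) ln|(u - 3)| - (5/3) ln|(u + 3)| + C


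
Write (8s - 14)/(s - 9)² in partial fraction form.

(8s - 14) = A(s - 9) + B. At s = 9: B = 8·9 - 14 = 58. Coeff of s: A = 8
Result: 8/(s - 9) + 58/(s - 9)²


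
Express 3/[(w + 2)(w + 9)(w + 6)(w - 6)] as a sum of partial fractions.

Using Heaviside cover-up: (-3/224)/(w + 2) - (1/105)/(w + 9) + (1/48)/(w + 6) + (1/480)/(w - 6)


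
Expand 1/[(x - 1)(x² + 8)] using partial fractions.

Cover-up at x = 1: P = 1/(1² + 8) = 1/9. Then Q = -P = -1/9, R = -P·(0 + 1) = -1/9
Result: (1/9)/(x - 1) - ((1/9)x + 1/9)/(x² + 8)


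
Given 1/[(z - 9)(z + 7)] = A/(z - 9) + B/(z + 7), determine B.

Cover-up at z = -7: B = 1/(-7 - 9) = -1/16


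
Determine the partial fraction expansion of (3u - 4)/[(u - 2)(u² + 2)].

At u=2: A = (3·2 - 4)/(2² + 2) = 1/3. B = -A = -1/3, C = 3 - 2·A = 7/3
Result: (1/3)/(u - 2) - ((1/3)u - 7/3)/(u² + 2)


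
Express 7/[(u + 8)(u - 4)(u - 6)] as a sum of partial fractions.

Using cover-up method: A = 1/24, B = -7/24, C = 1/4
Result: (1/24)/(u + 8) - (7/24)/(u - 4) + (1/4)/(u - 6)


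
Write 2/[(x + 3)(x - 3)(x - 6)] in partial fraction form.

Using cover-up method: α = 1/27, β = -1/9, γ = 2/27
Result: (1/27)/(x + 3) - (1/9)/(x - 3) + (2/27)/(x - 6)


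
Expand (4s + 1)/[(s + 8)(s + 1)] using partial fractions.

At s=-8: α = (4·(-8) + 1)/(-8 + 1) = 31/7. At s=-1: β = (4·(-1) + 1)/(-1 + 8) = -3/7
Result: (31/7)/(s + 8) - (3/7)/(s + 1)


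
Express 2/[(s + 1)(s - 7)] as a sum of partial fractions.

2/(s + 1)(s - 7) = P/(s + 1) + Q/(s - 7). P = 2/(-1 - 7) = -1/4, Q = 2/(7 + 1) = 1/4
Result: (-1/4)/(s + 1) + (1/4)/(s - 7)


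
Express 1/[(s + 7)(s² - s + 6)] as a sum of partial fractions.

Cover-up at s = -7: P = 1/((-7)² - 1·(-7) + 6) = 1/62. Then Q = -P = -1/62, R = -P·(-1 - 7) = 4/31
Result: (1/62)/(s + 7) - ((1/62)s - 4/31)/(s² - s + 6)


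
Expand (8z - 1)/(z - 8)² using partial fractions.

(8z - 1) = P(z - 8) + Q. At z = 8: Q = 8·8 - 1 = 63. Coeff of z: P = 8
Result: 8/(z - 8) + 63/(z - 8)²


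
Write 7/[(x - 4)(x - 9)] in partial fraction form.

7/(x - 4)(x - 9) = P/(x - 4) + Q/(x - 9). P = 7/(4 - 9) = -7/5, Q = 7/(9 - 4) = 7/5
Result: (-7/5)/(x - 4) + (7/5)/(x - 9)


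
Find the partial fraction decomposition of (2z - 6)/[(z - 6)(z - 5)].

At z=6: P = (2·6 - 6)/(6 - 5) = 6. At z=5: Q = (2·5 - 6)/(5 - 6) = -4
Result: 6/(z - 6) - 4/(z - 5)


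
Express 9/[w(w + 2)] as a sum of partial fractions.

9/w(w + 2) = P/w + Q/(w + 2). P = 9/(0 + 2) = 9/2, Q = 9/(-2 - 0) = -9/2
Result: (9/2)/w - (9/2)/(w + 2)


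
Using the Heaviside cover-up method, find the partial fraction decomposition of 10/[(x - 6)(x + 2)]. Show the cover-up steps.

Cover (x - 6): set x=6, get P = 10/(6 + 2) = 5/4. Cover (x + 2): set x=-2, get Q = 10/(-2 - 6) = -5/4.
Result: (5/4)/(x - 6) - (5/4)/(x + 2)


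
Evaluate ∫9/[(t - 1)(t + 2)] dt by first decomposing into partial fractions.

Decompose: 9/[(t - 1)(t + 2)] = 3/(t - 1) - 3/(t + 2). Integrate each term: 3 ln|(t - 1)| - 3 ln|(t + 2)| + C


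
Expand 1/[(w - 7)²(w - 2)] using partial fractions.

Cover-up at w=2: γ = 1/(2 - 7)² = 1/25. Cover-up at w=7: β = 1/(7 - 2) = 1/5. Comparing w² coeff: α = -γ = -1/25
Result: (-1/25)/(w - 7) + (1/5)/(w - 7)² + (1/25)/(w - 2)


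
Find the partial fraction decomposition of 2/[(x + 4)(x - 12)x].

Using cover-up method: P = 1/32, Q = 1/96, R = -1/24
Result: (1/32)/(x + 4) + (1/96)/(x - 12) - (1/24)/x


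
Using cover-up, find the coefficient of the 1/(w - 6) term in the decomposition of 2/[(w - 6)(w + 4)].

Cover (w - 6), set w=6: 2/((w + 4) at w=6) = 2/(10) = 1/5


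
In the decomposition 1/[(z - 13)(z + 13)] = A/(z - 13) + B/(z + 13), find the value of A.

Cover-up at z = 13: A = 1/(13 + 13) = 1/26


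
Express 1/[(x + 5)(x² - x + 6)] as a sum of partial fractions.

Cover-up at x = -5: α = 1/((-5)² - 1·(-5) + 6) = 1/36. Then β = -α = -1/36, γ = -α·(-1 - 5) = 1/6
Result: (1/36)/(x + 5) - ((1/36)x - 1/6)/(x² - x + 6)


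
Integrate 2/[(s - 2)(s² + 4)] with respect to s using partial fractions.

Cover-up at s=2: P = 2/(2²+4) = 1/4. Coeff matching: Q = -1/4, R = -1/2. Decomposition: (1/4)/(s - 2) - ((1/4)s + 1/2)/(s² + 4). Integrate: linear → ln, quadratic → (1/2)ln + arctan: (1/4) ln|(s - 2)| - (1/8) ln(s² + 4) - (1/4) arctan(s/2) + C


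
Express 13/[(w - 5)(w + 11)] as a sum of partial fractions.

13/(w - 5)(w + 11) = A/(w - 5) + B/(w + 11). A = 13/(5 + 11) = 13/16, B = 13/(-11 - 5) = -13/16
Result: (13/16)/(w - 5) - (13/16)/(w + 11)


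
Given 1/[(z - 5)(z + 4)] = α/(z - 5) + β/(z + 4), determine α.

Cover-up at z = 5: α = 1/(5 + 4) = 1/9


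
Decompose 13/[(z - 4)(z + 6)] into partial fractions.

13/(z - 4)(z + 6) = α/(z - 4) + β/(z + 6). α = 13/(4 + 6) = 13/10, β = 13/(-6 - 4) = -13/10
Result: (13/10)/(z - 4) - (13/10)/(z + 6)


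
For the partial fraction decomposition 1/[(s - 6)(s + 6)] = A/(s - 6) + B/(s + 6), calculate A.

Cover-up at s = 6: A = 1/(6 + 6) = 1/12


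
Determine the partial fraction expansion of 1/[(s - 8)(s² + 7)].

Cover-up at s = 8: P = 1/(8² + 7) = 1/71. Then Q = -P = -1/71, R = -P·(0 + 8) = -8/71
Result: (1/71)/(s - 8) - ((1/71)s + 8/71)/(s² + 7)


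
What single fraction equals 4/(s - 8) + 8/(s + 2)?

Common denominator (s - 8)(s + 2). Numerator: 4(s + 2) + 8(s - 8) = (4s + 8) + (8s - 64) = 12s - 56
Result: (12s - 56)/[(s - 8)(s + 2)]


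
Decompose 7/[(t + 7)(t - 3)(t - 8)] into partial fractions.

Using cover-up method: α = 7/150, β = -7/50, γ = 7/75
Result: (7/150)/(t + 7) - (7/50)/(t - 3) + (7/75)/(t - 8)


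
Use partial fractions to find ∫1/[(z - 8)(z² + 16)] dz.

Cover-up at z=8: A = 1/(8²+16) = 1/80. Coeff matching: B = -1/80, C = -1/10. Decomposition: (1/80)/(z - 8) - ((1/80)z + 1/10)/(z² + 16). Integrate: linear → ln, quadratic → (1/2)ln + arctan: (1/80) ln|(z - 8)| - (1/160) ln(z² + 16) - (1/40) arctan(z/4) + C


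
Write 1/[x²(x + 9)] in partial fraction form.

Cover-up at x=-9: R = 1/(-9 - 0)² = 1/81. Cover-up at x=0: Q = 1/(0 + 9) = 1/9. Comparing x² coeff: P = -R = -1/81
Result: (-1/81)/x + (1/9)/x² + (1/81)/(x + 9)


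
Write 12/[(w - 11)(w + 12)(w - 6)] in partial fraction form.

Using cover-up method: α = 12/115, β = 2/69, γ = -2/15
Result: (12/115)/(w - 11) + (2/69)/(w + 12) - (2/15)/(w - 6)


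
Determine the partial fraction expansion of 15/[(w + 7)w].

15/(w + 7)w = P/(w + 7) + Q/w. P = 15/(-7 - 0) = -15/7, Q = 15/(0 + 7) = 15/7
Result: (-15/7)/(w + 7) + (15/7)/w


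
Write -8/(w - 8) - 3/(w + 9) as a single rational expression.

Common denominator (w - 8)(w + 9). Numerator: -8(w + 9) - 3(w - 8) = (-8w - 72) - (3w - 24) = -11w - 48
Result: (-11w - 48)/[(w - 8)(w + 9)]


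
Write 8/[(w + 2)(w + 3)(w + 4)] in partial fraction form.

Using cover-up method: A = 4, B = -8, C = 4
Result: 4/(w + 2) - 8/(w + 3) + 4/(w + 4)


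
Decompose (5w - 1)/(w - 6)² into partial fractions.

(5w - 1) = P(w - 6) + Q. At w = 6: Q = 5·6 - 1 = 29. Coeff of w: P = 5
Result: 5/(w - 6) + 29/(w - 6)²


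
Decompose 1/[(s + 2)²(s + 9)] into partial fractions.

Cover-up at s=-9: R = 1/(-9 + 2)² = 1/49. Cover-up at s=-2: Q = 1/(-2 + 9) = 1/7. Comparing s² coeff: P = -R = -1/49
Result: (-1/49)/(s + 2) + (1/7)/(s + 2)² + (1/49)/(s + 9)


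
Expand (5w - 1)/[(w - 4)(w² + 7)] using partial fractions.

At w=4: α = (5·4 - 1)/(4² + 7) = 19/23. β = -α = -19/23, γ = 5 - 4·α = 39/23
Result: (19/23)/(w - 4) - ((19/23)w - 39/23)/(w² + 7)


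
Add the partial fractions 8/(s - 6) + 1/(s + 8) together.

Common denominator (s - 6)(s + 8). Numerator: 8(s + 8) + 1(s - 6) = (8s + 64) + (s - 6) = 9s + 58
Result: (9s + 58)/[(s - 6)(s + 8)]


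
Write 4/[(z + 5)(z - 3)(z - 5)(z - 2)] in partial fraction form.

Using Heaviside cover-up: (-1/140)/(z + 5) - (1/4)/(z - 3) + (1/15)/(z - 5) + (4/21)/(z - 2)


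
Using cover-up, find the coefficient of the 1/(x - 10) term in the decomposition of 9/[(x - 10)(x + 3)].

Cover (x - 10), set x=10: 9/((x + 3) at x=10) = 9/(13) = 9/13


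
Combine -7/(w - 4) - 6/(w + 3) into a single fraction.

Common denominator (w - 4)(w + 3). Numerator: -7(w + 3) - 6(w - 4) = (-7w - 21) - (6w - 24) = -13w + 3
Result: (-13w + 3)/[(w - 4)(w + 3)]


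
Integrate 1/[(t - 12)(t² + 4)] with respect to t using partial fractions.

Cover-up at t=12: A = 1/(12²+4) = 1/148. Coeff matching: B = -1/148, C = -3/37. Decomposition: (1/148)/(t - 12) - ((1/148)t + 3/37)/(t² + 4). Integrate: linear → ln, quadratic → (1/2)ln + arctan: (1/148) ln|(t - 12)| - (1/296) ln(t² + 4) - (3/74) arctan(t/2) + C


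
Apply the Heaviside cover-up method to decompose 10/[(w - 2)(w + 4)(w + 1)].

Cover (w - 2), w=2: A = 10/[(2 + 4)(2 + 1)] = 5/9. Cover (w + 4), w=-4: B = 10/[(-4 - 2)(-4 + 1)] = 5/9. Cover (w + 1), w=-1: C = 10/[(-1 - 2)(-1 + 4)] = -10/9.
Result: (5/9)/(w - 2) + (5/9)/(w + 4) - (10/9)/(w + 1)


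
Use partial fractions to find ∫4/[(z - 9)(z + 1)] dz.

Decompose: 4/[(z - 9)(z + 1)] = (2/5)/(z - 9) - (2/5)/(z + 1). Integrate each term: (2/5) ln|(z - 9)| - (2/5) ln|(z + 1)| + C


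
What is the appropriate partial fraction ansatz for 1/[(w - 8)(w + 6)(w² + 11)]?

Two linear + quadratic: P/(w - 8) + Q/(w + 6) + (Rw + S)/(w² + 11)


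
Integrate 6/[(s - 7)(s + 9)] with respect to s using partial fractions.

Decompose: 6/[(s - 7)(s + 9)] = (3/8)/(s - 7) - (3/8)/(s + 9). Integrate each term: (3/8) ln|(s - 7)| - (3/8) ln|(s + 9)| + C


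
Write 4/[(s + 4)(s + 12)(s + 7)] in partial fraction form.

Using cover-up method: α = 1/6, β = 1/10, γ = -4/15
Result: (1/6)/(s + 4) + (1/10)/(s + 12) - (4/15)/(s + 7)


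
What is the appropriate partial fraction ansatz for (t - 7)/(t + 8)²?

Repeated linear factor: A/(t + 8) + B/(t + 8)²


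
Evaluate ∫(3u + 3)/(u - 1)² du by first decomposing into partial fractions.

Decompose: A = 3, B = 3·1 + 3 = 6, so (3u + 3)/(u - 1)² = 3/(u - 1) + 6/(u - 1)². Integrate: ∫ A/(u - 1) du = 3 ln|(u - 1)|; ∫ B/(u - 1)² du = -6/(u - 1). Sum: 3 ln|(u - 1)| - 6/(u - 1) + C


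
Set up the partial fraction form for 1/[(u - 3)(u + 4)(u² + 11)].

Two linear + quadratic: α/(u - 3) + β/(u + 4) + (γu + δ)/(u² + 11)


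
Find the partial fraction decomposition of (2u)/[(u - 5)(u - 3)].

At u=5: P = (2·5 + 0)/(5 - 3) = 5. At u=3: Q = (2·3 + 0)/(3 - 5) = -3
Result: 5/(u - 5) - 3/(u - 3)


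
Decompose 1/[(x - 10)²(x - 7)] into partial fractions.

Cover-up at x=7: C = 1/(7 - 10)² = 1/9. Cover-up at x=10: B = 1/(10 - 7) = 1/3. Comparing x² coeff: A = -C = -1/9
Result: (-1/9)/(x - 10) + (1/3)/(x - 10)² + (1/9)/(x - 7)


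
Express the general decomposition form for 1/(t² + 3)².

Repeated quadratic factor: (αt + β)/(t² + 3) + (γt + δ)/(t² + 3)²


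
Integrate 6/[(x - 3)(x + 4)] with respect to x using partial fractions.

Decompose: 6/[(x - 3)(x + 4)] = (6/7)/(x - 3) - (6/7)/(x + 4). Integrate each term: (6/7) ln|(x - 3)| - (6/7) ln|(x + 4)| + C


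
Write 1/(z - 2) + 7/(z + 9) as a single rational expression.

Common denominator (z - 2)(z + 9). Numerator: 1(z + 9) + 7(z - 2) = (z + 9) + (7z - 14) = 8z - 5
Result: (8z - 5)/[(z - 2)(z + 9)]


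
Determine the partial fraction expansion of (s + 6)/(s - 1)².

(s + 6) = P(s - 1) + Q. At s = 1: Q = 1·1 + 6 = 7. Coeff of s: P = 1
Result: 1/(s - 1) + 7/(s - 1)²


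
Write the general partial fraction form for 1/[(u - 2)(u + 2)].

Distinct linear factors: A/(u - 2) + B/(u + 2)


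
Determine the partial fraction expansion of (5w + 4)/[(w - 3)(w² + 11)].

At w=3: A = (5·3 + 4)/(3² + 11) = 19/20. B = -A = -19/20, C = 5 - 3·A = 43/20
Result: (19/20)/(w - 3) - ((19/20)w - 43/20)/(w² + 11)


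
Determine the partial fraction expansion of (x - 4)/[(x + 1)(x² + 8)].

At x=-1: P = (1·(-1) - 4)/((-1)² + 8) = -5/9. Q = -P = 5/9, R = 1 - (-1)·P = 4/9
Result: (-5/9)/(x + 1) + ((5/9)x + 4/9)/(x² + 8)


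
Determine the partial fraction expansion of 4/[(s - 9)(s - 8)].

4/(s - 9)(s - 8) = A/(s - 9) + B/(s - 8). A = 4/(9 - 8) = 4, B = 4/(8 - 9) = -4
Result: 4/(s - 9) - 4/(s - 8)


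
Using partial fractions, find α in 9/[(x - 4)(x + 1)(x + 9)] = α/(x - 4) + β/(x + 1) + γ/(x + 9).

Cover-up at x = 4: α = 9/[(4 + 1)(4 + 9)] = 9/[(5)(13)] = 9/65


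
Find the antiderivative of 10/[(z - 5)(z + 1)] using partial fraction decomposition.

Decompose: 10/[(z - 5)(z + 1)] = (5/3)/(z - 5) - (5/3)/(z + 1). Integrate each term: (5/3) ln|(z - 5)| - (5/3) ln|(z + 1)| + C


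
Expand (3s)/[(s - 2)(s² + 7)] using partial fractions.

At s=2: A = (3·2 + 0)/(2² + 7) = 6/11. B = -A = -6/11, C = 3 - 2·A = 21/11
Result: (6/11)/(s - 2) - ((6/11)s - 21/11)/(s² + 7)


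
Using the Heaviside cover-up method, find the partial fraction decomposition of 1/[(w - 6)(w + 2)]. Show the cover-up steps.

Cover (w - 6): set w=6, get α = 1/(6 + 2) = 1/8. Cover (w + 2): set w=-2, get β = 1/(-2 - 6) = -1/8.
Result: (1/8)/(w - 6) - (1/8)/(w + 2)


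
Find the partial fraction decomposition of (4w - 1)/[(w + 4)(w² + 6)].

At w=-4: α = (4·(-4) - 1)/((-4)² + 6) = -17/22. β = -α = 17/22, γ = 4 - (-4)·α = 10/11
Result: (-17/22)/(w + 4) + ((17/22)w + 10/11)/(w² + 6)


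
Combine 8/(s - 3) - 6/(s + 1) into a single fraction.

Common denominator (s - 3)(s + 1). Numerator: 8(s + 1) - 6(s - 3) = (8s + 8) - (6s - 18) = 2s + 26
Result: (2s + 26)/[(s - 3)(s + 1)]


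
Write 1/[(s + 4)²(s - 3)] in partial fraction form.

Cover-up at s=3: R = 1/(3 + 4)² = 1/49. Cover-up at s=-4: Q = 1/(-4 - 3) = -1/7. Comparing s² coeff: P = -R = -1/49
Result: (-1/49)/(s + 4) - (1/7)/(s + 4)² + (1/49)/(s - 3)


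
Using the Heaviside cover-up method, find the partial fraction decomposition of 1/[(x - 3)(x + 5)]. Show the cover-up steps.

Cover (x - 3): set x=3, get α = 1/(3 + 5) = 1/8. Cover (x + 5): set x=-5, get β = 1/(-5 - 3) = -1/8.
Result: (1/8)/(x - 3) - (1/8)/(x + 5)


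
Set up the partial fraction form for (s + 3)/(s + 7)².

Repeated linear factor: A/(s + 7) + B/(s + 7)²


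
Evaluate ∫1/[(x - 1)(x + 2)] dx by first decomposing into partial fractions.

Decompose: 1/[(x - 1)(x + 2)] = (1/3)/(x - 1) - (1/3)/(x + 2). Integrate each term: (1/3) ln|(x - 1)| - (1/3) ln|(x + 2)| + C


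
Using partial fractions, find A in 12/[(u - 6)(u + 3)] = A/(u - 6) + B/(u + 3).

Cover-up at u = 6: A = 12/(6 + 3) = 12/9 = 4/3


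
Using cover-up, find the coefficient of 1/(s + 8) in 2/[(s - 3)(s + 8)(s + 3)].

Cover (s + 8), set s=-8: 2/[(-8 - 3)(-8 + 3)] = 2/55


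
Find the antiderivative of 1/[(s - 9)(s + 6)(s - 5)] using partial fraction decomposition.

Cover-up: α = 1/60, β = 1/165, γ = -1/44. Decomposition: (1/60)/(s - 9) + (1/165)/(s + 6) - (1/44)/(s - 5). Integrate each term: (1/60) ln|(s - 9)| + (1/165) ln|(s + 6)| - (1/44) ln|(s - 5)| + C


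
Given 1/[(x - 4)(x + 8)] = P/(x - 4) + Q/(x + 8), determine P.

Cover-up at x = 4: P = 1/(4 + 8) = 1/12


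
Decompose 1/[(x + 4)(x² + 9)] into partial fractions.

Cover-up at x = -4: P = 1/((-4)² + 9) = 1/25. Then Q = -P = -1/25, R = -P·(0 - 4) = 4/25
Result: (1/25)/(x + 4) - ((1/25)x - 4/25)/(x² + 9)


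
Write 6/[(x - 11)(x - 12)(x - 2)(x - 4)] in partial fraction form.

Using Heaviside cover-up: (-2/21)/(x - 11) + (3/40)/(x - 12) - (1/30)/(x - 2) + (3/56)/(x - 4)


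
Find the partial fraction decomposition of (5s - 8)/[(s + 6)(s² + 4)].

At s=-6: α = (5·(-6) - 8)/((-6)² + 4) = -19/20. β = -α = 19/20, γ = 5 - (-6)·α = -7/10
Result: (-19/20)/(s + 6) + ((19/20)s - 7/10)/(s² + 4)


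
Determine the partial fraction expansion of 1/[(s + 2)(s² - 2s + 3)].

Cover-up at s = -2: α = 1/((-2)² - 2·(-2) + 3) = 1/11. Then β = -α = -1/11, γ = -α·(-2 - 2) = 4/11
Result: (1/11)/(s + 2) - ((1/11)s - 4/11)/(s² - 2s + 3)


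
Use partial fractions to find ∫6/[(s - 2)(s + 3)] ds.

Decompose: 6/[(s - 2)(s + 3)] = (6/5)/(s - 2) - (6/5)/(s + 3). Integrate each term: (6/5) ln|(s - 2)| - (6/5) ln|(s + 3)| + C


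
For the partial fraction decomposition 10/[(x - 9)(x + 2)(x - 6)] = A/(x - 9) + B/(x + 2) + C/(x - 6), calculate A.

Cover-up at x = 9: A = 10/[(9 + 2)(9 - 6)] = 10/[(11)(3)] = 10/33


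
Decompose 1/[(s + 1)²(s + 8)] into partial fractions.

Cover-up at s=-8: R = 1/(-8 + 1)² = 1/49. Cover-up at s=-1: Q = 1/(-1 + 8) = 1/7. Comparing s² coeff: P = -R = -1/49
Result: (-1/49)/(s + 1) + (1/7)/(s + 1)² + (1/49)/(s + 8)


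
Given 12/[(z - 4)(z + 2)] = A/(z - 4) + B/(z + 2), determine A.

Cover-up at z = 4: A = 12/(4 + 2) = 12/6 = 2


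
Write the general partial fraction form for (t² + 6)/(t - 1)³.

Repeated linear factor (power 3): A/(t - 1) + B/(t - 1)² + C/(t - 1)³


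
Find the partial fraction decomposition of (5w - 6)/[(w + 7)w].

At w=-7: P = (5·(-7) - 6)/(-7 - 0) = 41/7. At w=0: Q = (5·0 - 6)/(0 + 7) = -6/7
Result: (41/7)/(w + 7) - (6/7)/w


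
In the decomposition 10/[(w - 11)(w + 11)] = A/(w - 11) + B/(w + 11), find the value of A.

Cover-up at w = 11: A = 10/(11 + 11) = 10/22 = 5/11


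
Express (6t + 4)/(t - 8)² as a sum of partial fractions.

(6t + 4) = A(t - 8) + B. At t = 8: B = 6·8 + 4 = 52. Coeff of t: A = 6
Result: 6/(t - 8) + 52/(t - 8)²


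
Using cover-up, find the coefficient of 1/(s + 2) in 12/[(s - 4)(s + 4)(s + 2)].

Cover (s + 2), set s=-2: 12/[(-2 - 4)(-2 + 4)] = -1


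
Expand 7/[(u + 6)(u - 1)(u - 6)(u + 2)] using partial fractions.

Using Heaviside cover-up: (-1/48)/(u + 6) - (1/15)/(u - 1) + (7/480)/(u - 6) + (7/96)/(u + 2)


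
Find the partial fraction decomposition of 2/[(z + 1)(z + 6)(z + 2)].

Using cover-up method: A = 2/5, B = 1/10, C = -1/2
Result: (2/5)/(z + 1) + (1/10)/(z + 6) - (1/2)/(z + 2)


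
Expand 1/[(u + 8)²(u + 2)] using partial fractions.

Cover-up at u=-2: γ = 1/(-2 + 8)² = 1/36. Cover-up at u=-8: β = 1/(-8 + 2) = -1/6. Comparing u² coeff: α = -γ = -1/36
Result: (-1/36)/(u + 8) - (1/6)/(u + 8)² + (1/36)/(u + 2)


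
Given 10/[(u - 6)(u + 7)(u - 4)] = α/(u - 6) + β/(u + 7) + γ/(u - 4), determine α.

Cover-up at u = 6: α = 10/[(6 + 7)(6 - 4)] = 10/[(13)(2)] = 10/26 = 5/13


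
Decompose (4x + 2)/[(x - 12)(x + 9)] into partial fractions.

At x=12: α = (4·12 + 2)/(12 + 9) = 50/21. At x=-9: β = (4·(-9) + 2)/(-9 - 12) = 34/21
Result: (50/21)/(x - 12) + (34/21)/(x + 9)


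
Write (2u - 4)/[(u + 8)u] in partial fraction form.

At u=-8: α = (2·(-8) - 4)/(-8 - 0) = 5/2. At u=0: β = (2·0 - 4)/(0 + 8) = -1/2
Result: (5/2)/(u + 8) - (1/2)/u


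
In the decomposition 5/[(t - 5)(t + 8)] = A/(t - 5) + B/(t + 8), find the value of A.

Cover-up at t = 5: A = 5/(5 + 8) = 5/13


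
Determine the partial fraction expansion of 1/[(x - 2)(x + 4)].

1/(x - 2)(x + 4) = α/(x - 2) + β/(x + 4). α = 1/(2 + 4) = 1/6, β = 1/(-4 - 2) = -1/6
Result: (1/6)/(x - 2) - (1/6)/(x + 4)


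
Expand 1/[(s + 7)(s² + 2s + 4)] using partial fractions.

Cover-up at s = -7: P = 1/((-7)² + 2·(-7) + 4) = 1/39. Then Q = -P = -1/39, R = -P·(2 - 7) = 5/39
Result: (1/39)/(s + 7) - ((1/39)s - 5/39)/(s² + 2s + 4)


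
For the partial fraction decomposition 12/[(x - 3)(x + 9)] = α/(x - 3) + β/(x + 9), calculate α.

Cover-up at x = 3: α = 12/(3 + 9) = 12/12 = 1


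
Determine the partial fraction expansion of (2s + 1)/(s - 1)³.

(2s + 1) = A(s - 1)² + B(s - 1) + C. At s = 1: C = 2·1 + 1 = 3. Coefficients: A = 0, B = 2
Result: 2/(s - 1)² + 3/(s - 1)³


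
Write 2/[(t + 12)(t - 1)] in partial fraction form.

2/(t + 12)(t - 1) = P/(t + 12) + Q/(t - 1). P = 2/(-12 - 1) = -2/13, Q = 2/(1 + 12) = 2/13
Result: (-2/13)/(t + 12) + (2/13)/(t - 1)


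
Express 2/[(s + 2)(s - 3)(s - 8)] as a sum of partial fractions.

Using cover-up method: α = 1/25, β = -2/25, γ = 1/25
Result: (1/25)/(s + 2) - (2/25)/(s - 3) + (1/25)/(s - 8)


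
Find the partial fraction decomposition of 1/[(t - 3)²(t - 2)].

Cover-up at t=2: γ = 1/(2 - 3)² = 1. Cover-up at t=3: β = 1/(3 - 2) = 1. Comparing t² coeff: α = -γ = -1
Result: -1/(t - 3) + 1/(t - 3)² + 1/(t - 2)


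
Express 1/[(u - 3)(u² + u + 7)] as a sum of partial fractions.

Cover-up at u = 3: P = 1/(3² + 1·3 + 7) = 1/19. Then Q = -P = -1/19, R = -P·(1 + 3) = -4/19
Result: (1/19)/(u - 3) - ((1/19)u + 4/19)/(u² + u + 7)


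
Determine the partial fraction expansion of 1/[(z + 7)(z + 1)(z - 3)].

Using cover-up method: α = 1/60, β = -1/24, γ = 1/40
Result: (1/60)/(z + 7) - (1/24)/(z + 1) + (1/40)/(z - 3)


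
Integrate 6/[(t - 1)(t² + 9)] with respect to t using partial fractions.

Cover-up at t=1: α = 6/(1²+9) = 3/5. Coeff matching: β = -3/5, γ = -3/5. Decomposition: (3/5)/(t - 1) - ((3/5)t + 3/5)/(t² + 9). Integrate: linear → ln, quadratic → (1/2)ln + arctan: (3/5) ln|(t - 1)| - (3/10) ln(t² + 9) - (1/5) arctan(t/3) + C


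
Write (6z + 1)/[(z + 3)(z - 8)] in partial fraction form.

At z=-3: A = (6·(-3) + 1)/(-3 - 8) = 17/11. At z=8: B = (6·8 + 1)/(8 + 3) = 49/11
Result: (17/11)/(z + 3) + (49/11)/(z - 8)


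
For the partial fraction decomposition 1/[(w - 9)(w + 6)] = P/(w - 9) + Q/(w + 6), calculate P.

Cover-up at w = 9: P = 1/(9 + 6) = 1/15


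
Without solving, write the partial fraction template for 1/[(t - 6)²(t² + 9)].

Repeated linear + quadratic: P/(t - 6) + Q/(t - 6)² + (Rt + S)/(t² + 9)


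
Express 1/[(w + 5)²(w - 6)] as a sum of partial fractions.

Cover-up at w=6: C = 1/(6 + 5)² = 1/121. Cover-up at w=-5: B = 1/(-5 - 6) = -1/11. Comparing w² coeff: A = -C = -1/121
Result: (-1/121)/(w + 5) - (1/11)/(w + 5)² + (1/121)/(w - 6)


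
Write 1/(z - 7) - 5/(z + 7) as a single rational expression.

Common denominator (z - 7)(z + 7). Numerator: 1(z + 7) - 5(z - 7) = (z + 7) - (5z - 35) = -4z + 42
Result: (-4z + 42)/[(z - 7)(z + 7)]


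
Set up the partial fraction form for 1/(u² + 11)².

Repeated quadratic factor: (Au + B)/(u² + 11) + (Cu + D)/(u² + 11)²


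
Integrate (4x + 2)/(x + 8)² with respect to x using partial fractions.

Decompose: α = 4, β = 4·(-8) + 2 = -30, so (4x + 2)/(x + 8)² = 4/(x + 8) - 30/(x + 8)². Integrate: ∫ α/(x + 8) dx = 4 ln|(x + 8)|; ∫ β/(x + 8)² dx = 30/(x + 8). Sum: 4 ln|(x + 8)| + 30/(x + 8) + C


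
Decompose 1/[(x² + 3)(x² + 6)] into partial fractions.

Coefficient matching gives α = γ = 0, β = 1/(6-3) = 1/3, δ = -β = -1/3
Result: (1/3)/(x² + 3) - (1/3)/(x² + 6)


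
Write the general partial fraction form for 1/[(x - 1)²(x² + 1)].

Repeated linear + quadratic: α/(x - 1) + β/(x - 1)² + (γx + δ)/(x² + 1)


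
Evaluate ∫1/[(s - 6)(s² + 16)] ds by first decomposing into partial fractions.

Cover-up at s=6: A = 1/(6²+16) = 1/52. Coeff matching: B = -1/52, C = -3/26. Decomposition: (1/52)/(s - 6) - ((1/52)s + 3/26)/(s² + 16). Integrate: linear → ln, quadratic → (1/2)ln + arctan: (1/52) ln|(s - 6)| - (1/104) ln(s² + 16) - (3/104) arctan(s/4) + C


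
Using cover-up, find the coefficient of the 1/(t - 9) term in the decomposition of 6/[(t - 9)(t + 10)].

Cover (t - 9), set t=9: 6/((t + 10) at t=9) = 6/(19) = 6/19


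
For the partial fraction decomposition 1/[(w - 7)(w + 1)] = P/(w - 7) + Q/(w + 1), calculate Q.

Cover-up at w = -1: Q = 1/(-1 - 7) = -1/8


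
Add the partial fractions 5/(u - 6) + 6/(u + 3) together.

Common denominator (u - 6)(u + 3). Numerator: 5(u + 3) + 6(u - 6) = (5u + 15) + (6u - 36) = 11u - 21
Result: (11u - 21)/[(u - 6)(u + 3)]


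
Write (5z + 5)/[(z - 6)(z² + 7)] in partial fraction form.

At z=6: α = (5·6 + 5)/(6² + 7) = 35/43. β = -α = -35/43, γ = 5 - 6·α = 5/43
Result: (35/43)/(z - 6) - ((35/43)z - 5/43)/(z² + 7)


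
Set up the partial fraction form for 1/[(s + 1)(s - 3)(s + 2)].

Three distinct linear factors: P/(s + 1) + Q/(s - 3) + R/(s + 2)


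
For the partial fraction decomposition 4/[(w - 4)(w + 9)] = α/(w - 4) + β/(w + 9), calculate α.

Cover-up at w = 4: α = 4/(4 + 9) = 4/13


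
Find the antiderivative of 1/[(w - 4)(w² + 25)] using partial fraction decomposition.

Cover-up at w=4: α = 1/(4²+25) = 1/41. Coeff matching: β = -1/41, γ = -4/41. Decomposition: (1/41)/(w - 4) - ((1/41)w + 4/41)/(w² + 25). Integrate: linear → ln, quadratic → (1/2)ln + arctan: (1/41) ln|(w - 4)| - (1/82) ln(w² + 25) - (4/205) arctan(w/5) + C


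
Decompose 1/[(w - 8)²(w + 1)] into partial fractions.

Cover-up at w=-1: γ = 1/(-1 - 8)² = 1/81. Cover-up at w=8: β = 1/(8 + 1) = 1/9. Comparing w² coeff: α = -γ = -1/81
Result: (-1/81)/(w - 8) + (1/9)/(w - 8)² + (1/81)/(w + 1)


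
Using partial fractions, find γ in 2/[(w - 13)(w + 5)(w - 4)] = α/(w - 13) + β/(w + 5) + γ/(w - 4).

Cover-up at w = 4: γ = 2/[(4 - 13)(4 + 5)] = 2/[(-9)(9)] = -2/81


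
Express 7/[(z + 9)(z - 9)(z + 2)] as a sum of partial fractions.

Using cover-up method: A = 1/18, B = 7/198, C = -1/11
Result: (1/18)/(z + 9) + (7/198)/(z - 9) - (1/11)/(z + 2)


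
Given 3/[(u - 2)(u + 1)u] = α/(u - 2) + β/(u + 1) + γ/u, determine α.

Cover-up at u = 2: α = 3/[(2 + 1)(2 - 0)] = 3/[(3)(2)] = 3/6 = 1/2


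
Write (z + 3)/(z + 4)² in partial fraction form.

(z + 3) = P(z + 4) + Q. At z = -4: Q = 1·(-4) + 3 = -1. Coeff of z: P = 1
Result: 1/(z + 4) - 1/(z + 4)²


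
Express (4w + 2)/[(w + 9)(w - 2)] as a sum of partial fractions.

At w=-9: A = (4·(-9) + 2)/(-9 - 2) = 34/11. At w=2: B = (4·2 + 2)/(2 + 9) = 10/11
Result: (34/11)/(w + 9) + (10/11)/(w - 2)


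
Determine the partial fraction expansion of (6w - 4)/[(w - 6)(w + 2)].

At w=6: P = (6·6 - 4)/(6 + 2) = 4. At w=-2: Q = (6·(-2) - 4)/(-2 - 6) = 2
Result: 4/(w - 6) + 2/(w + 2)


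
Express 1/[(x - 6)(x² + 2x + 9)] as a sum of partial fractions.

Cover-up at x = 6: P = 1/(6² + 2·6 + 9) = 1/57. Then Q = -P = -1/57, R = -P·(2 + 6) = -8/57
Result: (1/57)/(x - 6) - ((1/57)x + 8/57)/(x² + 2x + 9)


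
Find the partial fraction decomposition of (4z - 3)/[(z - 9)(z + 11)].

At z=9: P = (4·9 - 3)/(9 + 11) = 33/20. At z=-11: Q = (4·(-11) - 3)/(-11 - 9) = 47/20
Result: (33/20)/(z - 9) + (47/20)/(z + 11)


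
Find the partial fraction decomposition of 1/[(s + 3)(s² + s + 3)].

Cover-up at s = -3: A = 1/((-3)² + 1·(-3) + 3) = 1/9. Then B = -A = -1/9, C = -A·(1 - 3) = 2/9
Result: (1/9)/(s + 3) - ((1/9)s - 2/9)/(s² + s + 3)


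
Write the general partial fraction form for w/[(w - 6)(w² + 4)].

Linear + irreducible quadratic: P/(w - 6) + (Qw + R)/(w² + 4)


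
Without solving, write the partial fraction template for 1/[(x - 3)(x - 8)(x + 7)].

Three distinct linear factors: P/(x - 3) + Q/(x - 8) + R/(x + 7)


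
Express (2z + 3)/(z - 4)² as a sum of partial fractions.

(2z + 3) = P(z - 4) + Q. At z = 4: Q = 2·4 + 3 = 11. Coeff of z: P = 2
Result: 2/(z - 4) + 11/(z - 4)²


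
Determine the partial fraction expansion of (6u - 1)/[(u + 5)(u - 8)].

At u=-5: P = (6·(-5) - 1)/(-5 - 8) = 31/13. At u=8: Q = (6·8 - 1)/(8 + 5) = 47/13
Result: (31/13)/(u + 5) + (47/13)/(u - 8)


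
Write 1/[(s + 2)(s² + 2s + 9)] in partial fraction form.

Cover-up at s = -2: A = 1/((-2)² + 2·(-2) + 9) = 1/9. Then B = -A = -1/9, C = -A·(2 - 2) = 0
Result: (1/9)/(s + 2) - ((1/9)s)/(s² + 2s + 9)


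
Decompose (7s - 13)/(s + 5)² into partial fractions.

(7s - 13) = A(s + 5) + B. At s = -5: B = 7·(-5) - 13 = -48. Coeff of s: A = 7
Result: 7/(s + 5) - 48/(s + 5)²


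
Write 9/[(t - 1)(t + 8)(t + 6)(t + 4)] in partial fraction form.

Using Heaviside cover-up: (1/35)/(t - 1) - (1/8)/(t + 8) + (9/28)/(t + 6) - (9/40)/(t + 4)


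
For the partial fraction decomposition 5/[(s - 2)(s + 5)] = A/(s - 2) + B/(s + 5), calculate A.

Cover-up at s = 2: A = 5/(2 + 5) = 5/7


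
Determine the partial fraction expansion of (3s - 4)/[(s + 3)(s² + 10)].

At s=-3: P = (3·(-3) - 4)/((-3)² + 10) = -13/19. Q = -P = 13/19, R = 3 - (-3)·P = 18/19
Result: (-13/19)/(s + 3) + ((13/19)s + 18/19)/(s² + 10)


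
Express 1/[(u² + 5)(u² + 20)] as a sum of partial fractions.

Coefficient matching gives A = C = 0, B = 1/(20-5) = 1/15, D = -B = -1/15
Result: (1/15)/(u² + 5) - (1/15)/(u² + 20)


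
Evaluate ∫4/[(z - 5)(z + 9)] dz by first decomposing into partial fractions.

Decompose: 4/[(z - 5)(z + 9)] = (2/7)/(z - 5) - (2/7)/(z + 9). Integrate each term: (2/7) ln|(z - 5)| - (2/7) ln|(z + 9)| + C


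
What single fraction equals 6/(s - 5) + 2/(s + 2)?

Common denominator (s - 5)(s + 2). Numerator: 6(s + 2) + 2(s - 5) = (6s + 12) + (2s - 10) = 8s + 2
Result: (8s + 2)/[(s - 5)(s + 2)]


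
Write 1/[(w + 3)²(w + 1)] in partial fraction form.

Cover-up at w=-1: C = 1/(-1 + 3)² = 1/4. Cover-up at w=-3: B = 1/(-3 + 1) = -1/2. Comparing w² coeff: A = -C = -1/4
Result: (-1/4)/(w + 3) - (1/2)/(w + 3)² + (1/4)/(w + 1)


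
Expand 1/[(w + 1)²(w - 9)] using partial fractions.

Cover-up at w=9: C = 1/(9 + 1)² = 1/100. Cover-up at w=-1: B = 1/(-1 - 9) = -1/10. Comparing w² coeff: A = -C = -1/100
Result: (-1/100)/(w + 1) - (1/10)/(w + 1)² + (1/100)/(w - 9)


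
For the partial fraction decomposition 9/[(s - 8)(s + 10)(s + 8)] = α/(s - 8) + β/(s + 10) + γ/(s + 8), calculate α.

Cover-up at s = 8: α = 9/[(8 + 10)(8 + 8)] = 9/[(18)(16)] = 9/288 = 1/32


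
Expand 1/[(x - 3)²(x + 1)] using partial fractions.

Cover-up at x=-1: γ = 1/(-1 - 3)² = 1/16. Cover-up at x=3: β = 1/(3 + 1) = 1/4. Comparing x² coeff: α = -γ = -1/16
Result: (-1/16)/(x - 3) + (1/4)/(x - 3)² + (1/16)/(x + 1)


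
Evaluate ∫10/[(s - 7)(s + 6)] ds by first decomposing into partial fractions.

Decompose: 10/[(s - 7)(s + 6)] = (10/13)/(s - 7) - (10/13)/(s + 6). Integrate each term: (10/13) ln|(s - 7)| - (10/13) ln|(s + 6)| + C


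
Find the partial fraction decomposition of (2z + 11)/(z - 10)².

(2z + 11) = P(z - 10) + Q. At z = 10: Q = 2·10 + 11 = 31. Coeff of z: P = 2
Result: 2/(z - 10) + 31/(z - 10)²


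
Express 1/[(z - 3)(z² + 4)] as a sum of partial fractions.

Cover-up at z = 3: α = 1/(3² + 4) = 1/13. Then β = -α = -1/13, γ = -α·(0 + 3) = -3/13
Result: (1/13)/(z - 3) - ((1/13)z + 3/13)/(z² + 4)


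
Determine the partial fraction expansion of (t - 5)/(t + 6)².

(t - 5) = α(t + 6) + β. At t = -6: β = 1·(-6) - 5 = -11. Coeff of t: α = 1
Result: 1/(t + 6) - 11/(t + 6)²


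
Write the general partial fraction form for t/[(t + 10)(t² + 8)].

Linear + irreducible quadratic: A/(t + 10) + (Bt + C)/(t² + 8)


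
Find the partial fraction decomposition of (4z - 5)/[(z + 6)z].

At z=-6: A = (4·(-6) - 5)/(-6 - 0) = 29/6. At z=0: B = (4·0 - 5)/(0 + 6) = -5/6
Result: (29/6)/(z + 6) - (5/6)/z


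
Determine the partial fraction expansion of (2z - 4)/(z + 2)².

(2z - 4) = A(z + 2) + B. At z = -2: B = 2·(-2) - 4 = -8. Coeff of z: A = 2
Result: 2/(z + 2) - 8/(z + 2)²


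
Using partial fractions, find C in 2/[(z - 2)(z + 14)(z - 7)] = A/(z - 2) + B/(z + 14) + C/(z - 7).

Cover-up at z = 7: C = 2/[(7 - 2)(7 + 14)] = 2/[(5)(21)] = 2/105


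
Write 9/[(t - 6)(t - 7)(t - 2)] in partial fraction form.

Using cover-up method: α = -9/4, β = 9/5, γ = 9/20
Result: (-9/4)/(t - 6) + (9/5)/(t - 7) + (9/20)/(t - 2)


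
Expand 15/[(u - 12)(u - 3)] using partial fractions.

15/(u - 12)(u - 3) = α/(u - 12) + β/(u - 3). α = 15/(12 - 3) = 5/3, β = 15/(3 - 12) = -5/3
Result: (5/3)/(u - 12) - (5/3)/(u - 3)


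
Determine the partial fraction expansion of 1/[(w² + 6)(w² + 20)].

Coefficient matching gives α = γ = 0, β = 1/(20-6) = 1/14, δ = -β = -1/14
Result: (1/14)/(w² + 6) - (1/14)/(w² + 20)


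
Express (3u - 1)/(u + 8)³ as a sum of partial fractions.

(3u - 1) = α(u + 8)² + β(u + 8) + γ. At u = -8: γ = 3·(-8) - 1 = -25. Coefficients: α = 0, β = 3
Result: 3/(u + 8)² - 25/(u + 8)³


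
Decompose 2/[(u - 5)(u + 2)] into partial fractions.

2/(u - 5)(u + 2) = α/(u - 5) + β/(u + 2). α = 2/(5 + 2) = 2/7, β = 2/(-2 - 5) = -2/7
Result: (2/7)/(u - 5) - (2/7)/(u + 2)


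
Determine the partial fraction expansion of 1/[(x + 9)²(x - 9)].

Cover-up at x=9: R = 1/(9 + 9)² = 1/324. Cover-up at x=-9: Q = 1/(-9 - 9) = -1/18. Comparing x² coeff: P = -R = -1/324
Result: (-1/324)/(x + 9) - (1/18)/(x + 9)² + (1/324)/(x - 9)


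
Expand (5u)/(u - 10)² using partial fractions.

(5u) = A(u - 10) + B. At u = 10: B = 5·10 + 0 = 50. Coeff of u: A = 5
Result: 5/(u - 10) + 50/(u - 10)²


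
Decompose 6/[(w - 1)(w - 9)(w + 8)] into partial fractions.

Using cover-up method: α = -1/12, β = 3/68, γ = 2/51
Result: (-1/12)/(w - 1) + (3/68)/(w - 9) + (2/51)/(w + 8)


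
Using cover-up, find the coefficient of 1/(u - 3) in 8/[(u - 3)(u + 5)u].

Cover (u - 3), set u=3: 8/[(3 + 5)(3 - 0)] = 1/3


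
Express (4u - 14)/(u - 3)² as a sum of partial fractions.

(4u - 14) = A(u - 3) + B. At u = 3: B = 4·3 - 14 = -2. Coeff of u: A = 4
Result: 4/(u - 3) - 2/(u - 3)²


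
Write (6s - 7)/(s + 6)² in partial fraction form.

(6s - 7) = P(s + 6) + Q. At s = -6: Q = 6·(-6) - 7 = -43. Coeff of s: P = 6
Result: 6/(s + 6) - 43/(s + 6)²


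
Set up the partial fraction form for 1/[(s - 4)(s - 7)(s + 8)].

Three distinct linear factors: A/(s - 4) + B/(s - 7) + C/(s + 8)


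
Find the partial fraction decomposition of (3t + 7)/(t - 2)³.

(3t + 7) = P(t - 2)² + Q(t - 2) + R. At t = 2: R = 3·2 + 7 = 13. Coefficients: P = 0, Q = 3
Result: 3/(t - 2)² + 13/(t - 2)³


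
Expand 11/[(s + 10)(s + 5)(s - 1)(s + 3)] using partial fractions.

Using Heaviside cover-up: (-1/35)/(s + 10) + (11/60)/(s + 5) + (1/24)/(s - 1) - (11/56)/(s + 3)


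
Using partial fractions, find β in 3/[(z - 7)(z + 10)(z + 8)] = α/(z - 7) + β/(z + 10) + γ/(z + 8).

Cover-up at z = -10: β = 3/[(-10 - 7)(-10 + 8)] = 3/[(-17)(-2)] = 3/34


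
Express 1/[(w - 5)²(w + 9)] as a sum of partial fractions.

Cover-up at w=-9: γ = 1/(-9 - 5)² = 1/196. Cover-up at w=5: β = 1/(5 + 9) = 1/14. Comparing w² coeff: α = -γ = -1/196
Result: (-1/196)/(w - 5) + (1/14)/(w - 5)² + (1/196)/(w + 9)


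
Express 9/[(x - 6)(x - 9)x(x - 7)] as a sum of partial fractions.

Using Heaviside cover-up: (1/2)/(x - 6) + (1/6)/(x - 9) - (1/42)/x - (9/14)/(x - 7)


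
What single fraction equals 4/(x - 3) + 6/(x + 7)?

Common denominator (x - 3)(x + 7). Numerator: 4(x + 7) + 6(x - 3) = (4x + 28) + (6x - 18) = 10x + 10
Result: (10x + 10)/[(x - 3)(x + 7)]


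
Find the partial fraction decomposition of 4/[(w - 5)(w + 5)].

4/(w - 5)(w + 5) = P/(w - 5) + Q/(w + 5). P = 4/(5 + 5) = 2/5, Q = 4/(-5 - 5) = -2/5
Result: (2/5)/(w - 5) - (2/5)/(w + 5)


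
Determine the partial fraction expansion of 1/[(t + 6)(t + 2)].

1/(t + 6)(t + 2) = P/(t + 6) + Q/(t + 2). P = 1/(-6 + 2) = -1/4, Q = 1/(-2 + 6) = 1/4
Result: (-1/4)/(t + 6) + (1/4)/(t + 2)


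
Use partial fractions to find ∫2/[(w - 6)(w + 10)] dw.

Decompose: 2/[(w - 6)(w + 10)] = (1/8)/(w - 6) - (1/8)/(w + 10). Integrate each term: (1/8) ln|(w - 6)| - (1/8) ln|(w + 10)| + C


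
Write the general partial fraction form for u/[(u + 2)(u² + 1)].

Linear + irreducible quadratic: A/(u + 2) + (Bu + C)/(u² + 1)


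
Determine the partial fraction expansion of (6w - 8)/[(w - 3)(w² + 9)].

At w=3: α = (6·3 - 8)/(3² + 9) = 5/9. β = -α = -5/9, γ = 6 - 3·α = 13/3
Result: (5/9)/(w - 3) - ((5/9)w - 13/3)/(w² + 9)


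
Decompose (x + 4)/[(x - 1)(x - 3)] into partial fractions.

At x=1: α = (1·1 + 4)/(1 - 3) = -5/2. At x=3: β = (1·3 + 4)/(3 - 1) = 7/2
Result: (-5/2)/(x - 1) + (7/2)/(x - 3)


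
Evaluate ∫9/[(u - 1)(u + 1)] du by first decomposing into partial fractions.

Decompose: 9/[(u - 1)(u + 1)] = (9/2)/(u - 1) - (9/2)/(u + 1). Integrate each term: (9/2) ln|(u - 1)| - (9/2) ln|(u + 1)| + C


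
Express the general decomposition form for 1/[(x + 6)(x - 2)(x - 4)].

Three distinct linear factors: P/(x + 6) + Q/(x - 2) + R/(x - 4)


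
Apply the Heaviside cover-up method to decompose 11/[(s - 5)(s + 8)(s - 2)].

Cover (s - 5), s=5: α = 11/[(5 + 8)(5 - 2)] = 11/39. Cover (s + 8), s=-8: β = 11/[(-8 - 5)(-8 - 2)] = 11/130. Cover (s - 2), s=2: γ = 11/[(2 - 5)(2 + 8)] = -11/30.
Result: (11/39)/(s - 5) + (11/130)/(s + 8) - (11/30)/(s - 2)


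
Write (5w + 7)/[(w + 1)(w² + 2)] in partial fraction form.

At w=-1: A = (5·(-1) + 7)/((-1)² + 2) = 2/3. B = -A = -2/3, C = 5 - (-1)·A = 17/3
Result: (2/3)/(w + 1) - ((2/3)w - 17/3)/(w² + 2)


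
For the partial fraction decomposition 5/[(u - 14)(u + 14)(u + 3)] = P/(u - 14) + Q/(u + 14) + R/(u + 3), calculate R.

Cover-up at u = -3: R = 5/[(-3 - 14)(-3 + 14)] = 5/[(-17)(11)] = -5/187


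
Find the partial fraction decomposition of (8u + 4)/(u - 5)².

(8u + 4) = A(u - 5) + B. At u = 5: B = 8·5 + 4 = 44. Coeff of u: A = 8
Result: 8/(u - 5) + 44/(u - 5)²


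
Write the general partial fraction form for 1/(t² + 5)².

Repeated quadratic factor: (At + B)/(t² + 5) + (Ct + D)/(t² + 5)²


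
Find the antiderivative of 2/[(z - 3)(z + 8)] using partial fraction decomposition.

Decompose: 2/[(z - 3)(z + 8)] = (2/11)/(z - 3) - (2/11)/(z + 8). Integrate each term: (2/11) ln|(z - 3)| - (2/11) ln|(z + 8)| + C


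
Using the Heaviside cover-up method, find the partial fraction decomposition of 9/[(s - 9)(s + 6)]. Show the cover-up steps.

Cover (s - 9): set s=9, get P = 9/(9 + 6) = 3/5. Cover (s + 6): set s=-6, get Q = 9/(-6 - 9) = -3/5.
Result: (3/5)/(s - 9) - (3/5)/(s + 6)


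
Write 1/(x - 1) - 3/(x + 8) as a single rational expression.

Common denominator (x - 1)(x + 8). Numerator: 1(x + 8) - 3(x - 1) = (x + 8) - (3x - 3) = -2x + 11
Result: (-2x + 11)/[(x - 1)(x + 8)]
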